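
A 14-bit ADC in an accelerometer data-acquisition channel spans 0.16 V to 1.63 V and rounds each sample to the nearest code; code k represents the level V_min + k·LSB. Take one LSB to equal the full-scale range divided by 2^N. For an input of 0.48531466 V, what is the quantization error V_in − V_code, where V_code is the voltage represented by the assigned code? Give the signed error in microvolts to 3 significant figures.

Range = 1.63 − (0.16) = 1.47 V. LSB = 1.47 V / 2^14 ≈ 89.72 µV.
(0.48531466 − (0.16)) / LSB = 0.32531466 × 16384/1.47 = 3625.8200. Nearest integer: k = 3626.
V_code = V_min + k × range/2^14 = 0.16 + 3626 × 1.47/16384 = 0.48533081055 V.
e = 0.48531466 − (0.48533081055) = −16.2 µV.

−16.2 µV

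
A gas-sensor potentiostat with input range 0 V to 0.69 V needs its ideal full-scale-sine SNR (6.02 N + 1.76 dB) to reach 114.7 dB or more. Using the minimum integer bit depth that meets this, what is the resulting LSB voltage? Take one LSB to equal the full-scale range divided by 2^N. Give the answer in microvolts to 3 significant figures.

1.32 µV

Span = 0.69 V.
6.02 N + 1.76 ≥ 114.7 gives N ≥ 18.761, so the minimum integer is 19.
Step size = 0.69/524288 V = 1.32 µV.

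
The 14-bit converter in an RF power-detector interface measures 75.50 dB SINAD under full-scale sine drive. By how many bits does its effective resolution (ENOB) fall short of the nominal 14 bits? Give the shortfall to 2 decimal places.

ENOB = (SINAD − 1.76)/6.02 = (75.50 − 1.76)/6.02 = 12.2492 bits.
Lost resolution: 14 − 12.2492 = 1.7508 bits.

1.75 bits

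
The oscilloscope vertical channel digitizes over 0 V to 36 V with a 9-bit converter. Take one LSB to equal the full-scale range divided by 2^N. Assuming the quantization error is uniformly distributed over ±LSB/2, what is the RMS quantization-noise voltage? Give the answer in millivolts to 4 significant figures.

20.30 mV

V_FS = 36 V.
LSB = 36 V / 2^9 = 70.3125 mV.
V_rms = LSB/√12 = 70.3125 mV / √12 = 20.30 mV.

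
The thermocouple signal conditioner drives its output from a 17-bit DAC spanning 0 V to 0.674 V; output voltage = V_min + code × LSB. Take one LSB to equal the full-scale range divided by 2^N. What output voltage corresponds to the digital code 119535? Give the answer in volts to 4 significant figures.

Span = 0.674 V. LSB = 0.674 V / 2^17.
V_out = 0 + 119535 × (0.674/131072) V
      = 0 V + 0.614674 V = 0.614674 V.

0.6147 V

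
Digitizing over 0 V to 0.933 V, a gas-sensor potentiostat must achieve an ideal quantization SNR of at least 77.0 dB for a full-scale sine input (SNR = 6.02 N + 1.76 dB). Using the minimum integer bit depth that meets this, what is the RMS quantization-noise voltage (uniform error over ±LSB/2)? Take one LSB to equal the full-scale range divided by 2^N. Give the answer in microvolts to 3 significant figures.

Range is 0.933 V.
Required N = ⌈(77.0 − 1.76)/6.02⌉ = ⌈12.498⌉ = 13.
LSB = 0.933 V ÷ 2^13 = 0.933/8192 V = 113.89 µV.
V_rms = LSB/√12 = 32.9 µV.

32.9 µV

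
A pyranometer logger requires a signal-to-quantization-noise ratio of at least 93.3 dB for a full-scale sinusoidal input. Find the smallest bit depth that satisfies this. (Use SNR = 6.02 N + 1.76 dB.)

Solving 6.02 N ≥ 93.3 − 1.76: N ≥ 15.206. Round up → N = 16.

16 bits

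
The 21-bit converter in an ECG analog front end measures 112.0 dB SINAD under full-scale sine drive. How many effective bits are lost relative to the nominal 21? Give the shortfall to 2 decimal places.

2.69 bits

ENOB = (SINAD − 1.76)/6.02 = (112.0 − 1.76)/6.02 = 18.3123 bits.
Lost resolution: 21 − 18.3123 = 2.6877 bits.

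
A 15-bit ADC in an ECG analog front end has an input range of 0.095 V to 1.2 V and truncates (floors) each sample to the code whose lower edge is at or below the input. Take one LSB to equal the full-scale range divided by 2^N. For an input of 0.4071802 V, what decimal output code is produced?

9257

The full-scale span is 1.2 − (0.095) = 1.105 V. LSB = 1.105 V / 2^15 ≈ 33.72 µV.
(V_in − V_min) × 2^15/range = (0.4071802 − (0.095)) × 32768/1.105 = 9257.485.
Floor → code = 9257.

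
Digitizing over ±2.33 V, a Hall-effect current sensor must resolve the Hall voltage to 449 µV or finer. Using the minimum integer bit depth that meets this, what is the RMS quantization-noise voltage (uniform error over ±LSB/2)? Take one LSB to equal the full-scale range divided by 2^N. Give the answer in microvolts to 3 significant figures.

Full-scale range = 2.33 V − (-2.33 V) = 4.66 V.
Need 2^N ≥ 4.66 V / 449 µV = 10380 → N_min = 14.
LSB = 4.66 V / 2^14 = 284.42 µV.
σ_q = LSB/√12 = 284.42 µV/3.4641 = 82.1 µV.

82.1 µV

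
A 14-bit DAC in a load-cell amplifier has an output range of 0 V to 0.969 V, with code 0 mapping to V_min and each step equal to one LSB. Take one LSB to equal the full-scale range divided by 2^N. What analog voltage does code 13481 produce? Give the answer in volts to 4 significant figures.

Span = 0.969 V. LSB = 0.969 V / 2^14.
V_out = 0 + 13481 × (0.969/16384) V
      = 0 + 0.797308 = 0.797308 V.

0.7973 V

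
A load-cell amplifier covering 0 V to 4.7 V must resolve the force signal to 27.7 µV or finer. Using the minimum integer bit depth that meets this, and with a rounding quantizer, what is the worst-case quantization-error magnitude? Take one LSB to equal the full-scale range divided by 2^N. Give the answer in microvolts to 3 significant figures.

Range is 4.7 V.
Required number of levels: 4.7/27.7 µV = 169680; smallest N with 2^N ≥ that is 18.
Step size = 4.7/262144 V = 17.929 µV.
Max error for round-to-nearest is LSB/2 = 8.96 µV.

8.96 µV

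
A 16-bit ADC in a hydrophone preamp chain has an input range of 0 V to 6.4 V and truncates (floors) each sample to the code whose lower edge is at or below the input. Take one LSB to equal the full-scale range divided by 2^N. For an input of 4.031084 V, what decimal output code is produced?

41278

V_FS = 6.4 V. LSB = 6.4 V / 2^16 ≈ 97.66 µV.
code = ⌊(V_in − V_min)/LSB⌋ = ⌊(V_in − V_min) × 2^16 / range⌋
     = ⌊(4.031084 − (0)) × 65536 / 6.4⌋ = ⌊4.031084 × 65536/6.4⌋
     = ⌊41278.300⌋ = 41278.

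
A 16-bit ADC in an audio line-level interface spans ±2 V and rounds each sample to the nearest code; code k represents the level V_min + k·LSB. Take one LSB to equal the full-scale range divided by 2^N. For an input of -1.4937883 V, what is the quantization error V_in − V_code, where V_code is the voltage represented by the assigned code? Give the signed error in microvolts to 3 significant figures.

−13.9 µV

Range = 2 − (-2) = 4 V. LSB = 4 V / 2^16 ≈ 61.04 µV.
Position in LSBs: (-1.4937883 − (-2)) × 65536/4 = 8293.7725; rounding gives k = 8294.
Reconstructed level: -2 + 8294 × 4/65536 V = -1.4937744141 V.
e = -1.4937883 − (-1.4937744141) = −13.9 µV.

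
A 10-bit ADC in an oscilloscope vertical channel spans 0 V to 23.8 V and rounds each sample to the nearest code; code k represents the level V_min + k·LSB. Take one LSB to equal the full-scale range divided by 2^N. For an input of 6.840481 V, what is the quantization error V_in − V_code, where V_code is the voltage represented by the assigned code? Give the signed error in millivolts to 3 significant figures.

V_FS = 23.8 V. LSB = 23.8 V / 2^10 ≈ 23.24 mV.
(6.840481 − (0)) / LSB = 6.840481 × 1024/23.8 = 294.3131. Nearest integer: k = 294.
Reconstructed level: 0 + 294 × 23.8/1024 V = 6.833203125 V.
Error = V_in − V_code = 6.840481 − (6.833203125) = +7.28 mV.

+7.28 mV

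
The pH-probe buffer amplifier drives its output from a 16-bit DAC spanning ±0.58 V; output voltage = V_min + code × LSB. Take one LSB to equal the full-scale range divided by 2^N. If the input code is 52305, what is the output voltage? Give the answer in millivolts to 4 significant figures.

Range = 0.58 − (-0.58) = 1.16 V. LSB = 1.16 V / 2^16.
V_out = -0.58 + 52305 × (1.16/65536) V
      = -0.58 V + 0.925809 V = 0.345809 V.

345.8 mV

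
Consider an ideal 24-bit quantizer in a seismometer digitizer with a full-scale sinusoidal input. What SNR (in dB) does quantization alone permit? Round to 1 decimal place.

SNR = 6.02·24 + 1.76 = 146.24 dB.

146.2 dB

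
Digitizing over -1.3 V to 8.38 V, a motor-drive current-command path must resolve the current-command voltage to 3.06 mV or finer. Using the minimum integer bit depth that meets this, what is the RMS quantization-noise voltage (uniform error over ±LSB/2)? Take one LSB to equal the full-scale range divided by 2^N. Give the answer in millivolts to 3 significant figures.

0.682 mV

The full-scale span is 8.38 − (-1.3) = 9.68 V.
9.68 V / 3.06 mV = 3163. Since 2^11 = 2048 and 2^12 = 4096, N = 12.
Step size = 9.68/4096 V = 2.3633 mV.
σ_q = LSB/√12 = 2.3633 mV/3.4641 = 0.682 mV.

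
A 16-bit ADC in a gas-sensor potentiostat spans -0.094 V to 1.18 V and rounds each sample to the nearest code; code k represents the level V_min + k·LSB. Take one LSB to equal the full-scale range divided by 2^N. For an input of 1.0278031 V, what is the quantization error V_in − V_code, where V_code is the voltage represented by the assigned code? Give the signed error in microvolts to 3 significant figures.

−3.51 µV

Span: 1.18 V − (-0.094 V) = 1.274 V. LSB = 1.274 V / 2^16 ≈ 19.44 µV.
Position in LSBs: (1.0278031 − (-0.094)) × 65536/1.274 = 57706.8194; rounding gives k = 57707.
Reconstructed level: -0.094 + 57707 × 1.274/65536 V = 1.0278066101 V.
Error = V_in − V_code = 1.0278031 − (1.0278066101) = −3.51 µV.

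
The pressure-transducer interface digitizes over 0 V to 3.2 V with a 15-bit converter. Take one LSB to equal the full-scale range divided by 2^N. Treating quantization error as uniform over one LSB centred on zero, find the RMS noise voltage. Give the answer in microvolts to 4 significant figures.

28.19 µV

Full-scale range = 3.2 V.
Step size = 3.2/32768 V = 97.6563 µV.
σ_q = LSB/√12 = 97.6563 µV/3.4641 = 28.19 µV.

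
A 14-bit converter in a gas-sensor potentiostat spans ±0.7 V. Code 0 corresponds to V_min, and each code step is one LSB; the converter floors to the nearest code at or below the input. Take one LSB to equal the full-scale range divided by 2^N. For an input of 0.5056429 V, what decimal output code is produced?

14109

Full-scale range = 0.7 V − (-0.7 V) = 1.4 V. LSB = 1.4 V / 2^14 ≈ 85.45 µV.
code = ⌊(V_in − V_min)/LSB⌋ = ⌊(V_in − V_min) × 2^14 / range⌋
     = ⌊(0.5056429 − (-0.7)) × 16384 / 1.4⌋ = ⌊1.2056429 × 16384/1.4⌋
     = ⌊14109.467⌋ = 14109.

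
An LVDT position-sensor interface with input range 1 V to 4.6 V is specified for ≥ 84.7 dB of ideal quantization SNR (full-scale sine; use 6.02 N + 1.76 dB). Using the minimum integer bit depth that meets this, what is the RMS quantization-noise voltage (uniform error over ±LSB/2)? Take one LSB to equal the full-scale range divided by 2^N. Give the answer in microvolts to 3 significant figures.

The full-scale span is 4.6 − (1) = 3.6 V.
N ≥ (84.7 − 1.76)/6.02 = 13.777 → N_min = 14.
LSB = 3.6 V ÷ 2^14 = 3.6/16384 V = 219.73 µV.
RMS noise = LSB/√12 = 63.4 µV.

63.4 µV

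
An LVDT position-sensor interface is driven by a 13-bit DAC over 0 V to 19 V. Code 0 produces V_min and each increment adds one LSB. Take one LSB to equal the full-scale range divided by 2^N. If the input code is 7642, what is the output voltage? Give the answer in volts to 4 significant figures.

17.72 V

V_FS = 19 V. LSB = 19 V / 2^13.
V_out = 0 + 7642 × (19/8192) V
      = 0 V + 17.7244 V = 17.7244 V.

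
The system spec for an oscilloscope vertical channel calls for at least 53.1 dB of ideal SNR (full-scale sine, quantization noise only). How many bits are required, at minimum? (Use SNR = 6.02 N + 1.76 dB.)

9 bits

Required N = ⌈(53.1 − 1.76)/6.02⌉ = ⌈8.528⌉ = 9.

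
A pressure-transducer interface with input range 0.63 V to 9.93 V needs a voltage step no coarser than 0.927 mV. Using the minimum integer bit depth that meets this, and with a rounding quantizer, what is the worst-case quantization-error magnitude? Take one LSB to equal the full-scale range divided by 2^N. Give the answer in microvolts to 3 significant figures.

Range = 9.93 − (0.63) = 9.3 V.
9.3 V / 0.927 mV = 10030. Since 2^13 = 8192 and 2^14 = 16384, N = 14.
LSB = 9.3 V ÷ 2^14 = 9.3/16384 V = 0.56763 mV.
Max error for round-to-nearest is LSB/2 = 284 µV.

284 µV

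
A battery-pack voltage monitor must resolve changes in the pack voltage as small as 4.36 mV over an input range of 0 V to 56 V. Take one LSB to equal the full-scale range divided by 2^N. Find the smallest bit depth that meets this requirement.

14 bits

Span = 56 V.
56 V / 4.36 mV = 12840. Since 2^13 = 8192 and 2^14 = 16384, N = 14.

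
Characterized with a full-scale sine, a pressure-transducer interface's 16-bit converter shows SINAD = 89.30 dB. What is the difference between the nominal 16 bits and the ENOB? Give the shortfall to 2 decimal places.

1.46 bits

N_eff = (89.30 − 1.76)/6.02 = 14.5415 bits.
Shortfall = 16 − 14.5415 = 1.4585 bits.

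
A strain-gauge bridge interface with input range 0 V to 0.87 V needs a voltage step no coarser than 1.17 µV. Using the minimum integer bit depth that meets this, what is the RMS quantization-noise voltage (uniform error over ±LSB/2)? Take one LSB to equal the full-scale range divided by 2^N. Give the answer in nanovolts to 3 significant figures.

Full-scale range = 0.87 V.
Required number of levels: 0.87/1.17 µV = 743590; smallest N with 2^N ≥ that is 20.
Step size = 0.87/1048576 V = 0.82970 µV.
V_rms = LSB/√12 = 240 nV.

240 nV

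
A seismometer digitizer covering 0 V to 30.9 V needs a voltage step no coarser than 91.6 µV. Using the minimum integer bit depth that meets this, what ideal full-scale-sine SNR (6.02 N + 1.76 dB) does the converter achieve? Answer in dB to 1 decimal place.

116.1 dB

Span = 30.9 V.
Required number of levels: 30.9/91.6 µV = 337340; smallest N with 2^N ≥ that is 19.
Ideal SNR at N = 19: 6.02·19 + 1.76 = 116.1 dB.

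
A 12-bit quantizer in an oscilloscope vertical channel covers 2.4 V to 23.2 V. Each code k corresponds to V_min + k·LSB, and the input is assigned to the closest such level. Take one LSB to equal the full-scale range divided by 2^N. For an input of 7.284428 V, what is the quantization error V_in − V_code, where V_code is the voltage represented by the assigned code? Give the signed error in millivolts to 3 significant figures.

−0.728 mV

Span: 23.2 V − (2.4 V) = 20.8 V. LSB = 20.8 V / 2^12 ≈ 5.078 mV.
(V_in − V_min)/LSB = (7.284428 − (2.4)) × 4096/20.8 = 961.8566 → nearest code k = 962.
V_code = V_min + k × range/2^12 = 2.4 + 962 × 20.8/4096 = 7.285156250 V.
Error = V_in − V_code = 7.284428 − (7.285156250) = −0.728 mV.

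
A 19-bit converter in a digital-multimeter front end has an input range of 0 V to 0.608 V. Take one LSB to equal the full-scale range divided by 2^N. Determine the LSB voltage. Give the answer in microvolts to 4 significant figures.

V_FS = 0.608 V.
2^19 = 524288 levels.
One LSB is 0.608 V / 524288 = 1.160 µV.

1.160 µV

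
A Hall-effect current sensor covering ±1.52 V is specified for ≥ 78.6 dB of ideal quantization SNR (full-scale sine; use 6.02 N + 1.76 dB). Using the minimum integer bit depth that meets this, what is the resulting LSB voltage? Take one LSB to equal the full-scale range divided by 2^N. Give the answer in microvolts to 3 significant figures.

371 µV

Range = 1.52 − (-1.52) = 3.04 V.
Required N = ⌈(78.6 − 1.76)/6.02⌉ = ⌈12.764⌉ = 13.
Step size = 3.04/8192 V = 371 µV.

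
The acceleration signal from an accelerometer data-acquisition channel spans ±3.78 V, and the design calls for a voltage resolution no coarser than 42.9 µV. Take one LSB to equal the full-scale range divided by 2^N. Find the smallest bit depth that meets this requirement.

Span: 3.78 V − (-3.78 V) = 7.56 V.
Required number of levels: 7.56/42.9 µV = 176220; smallest N with 2^N ≥ that is 18.

18 bits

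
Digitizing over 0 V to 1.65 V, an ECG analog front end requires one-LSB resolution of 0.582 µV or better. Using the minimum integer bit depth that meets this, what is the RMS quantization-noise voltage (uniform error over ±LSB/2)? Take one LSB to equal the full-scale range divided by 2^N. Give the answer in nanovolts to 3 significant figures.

Full-scale range = 1.65 V.
Need 2^N ≥ 1.65 V / 0.582 µV = 2.835e6 → N_min = 22.
Step size = 1.65/4194304 V = 393.39 nV.
σ_q = LSB/√12 = 393.39 nV/3.4641 = 114 nV.

114 nV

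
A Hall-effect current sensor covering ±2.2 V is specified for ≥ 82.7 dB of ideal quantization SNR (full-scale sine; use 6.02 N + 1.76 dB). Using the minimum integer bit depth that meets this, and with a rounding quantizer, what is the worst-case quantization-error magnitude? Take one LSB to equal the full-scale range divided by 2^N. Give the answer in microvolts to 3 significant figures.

134 µV

Full-scale range = 2.2 V − (-2.2 V) = 4.4 V.
6.02 N + 1.76 ≥ 82.7 gives N ≥ 13.445, so the minimum integer is 14.
Step size = 4.4/16384 V = 268.55 µV.
Max error for round-to-nearest is LSB/2 = 134 µV.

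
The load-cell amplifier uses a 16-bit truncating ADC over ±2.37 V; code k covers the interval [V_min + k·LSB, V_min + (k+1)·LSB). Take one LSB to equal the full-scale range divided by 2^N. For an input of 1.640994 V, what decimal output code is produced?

55456

Range = 2.37 − (-2.37) = 4.74 V. LSB = 4.74 V / 2^16 ≈ 72.33 µV.
V_in − V_min = 1.640994 − (-2.37) = 4.010994 V.
Divide by LSB: 4.010994 × 65536/4.74 = 55456.6462.
Truncating gives code 55456.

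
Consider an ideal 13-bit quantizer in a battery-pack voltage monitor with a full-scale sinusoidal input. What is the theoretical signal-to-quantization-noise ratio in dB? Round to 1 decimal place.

80.0 dB

Ideal quantization SNR: 6.02 × 13 + 1.76 dB = 80.0 dB.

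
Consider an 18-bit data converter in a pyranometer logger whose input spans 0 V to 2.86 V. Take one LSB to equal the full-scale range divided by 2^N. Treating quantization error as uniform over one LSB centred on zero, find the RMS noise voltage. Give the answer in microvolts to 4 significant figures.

V_FS = 2.86 V.
LSB = 2.86 V / 2^18 = 10.9100 µV.
V_rms = LSB/√12 = 10.9100 µV / √12 = 3.149 µV.

3.149 µV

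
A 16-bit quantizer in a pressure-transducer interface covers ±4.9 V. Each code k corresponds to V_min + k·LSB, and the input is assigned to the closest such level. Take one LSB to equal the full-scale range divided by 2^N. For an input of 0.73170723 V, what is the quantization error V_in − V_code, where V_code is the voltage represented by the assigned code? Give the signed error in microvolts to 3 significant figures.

+26.9 µV

Range = 4.9 − (-4.9) = 9.8 V. LSB = 9.8 V / 2^16 ≈ 149.5 µV.
(0.73170723 − (-4.9)) / LSB = 5.63170723 × 65536/9.8 = 37661.1801. Nearest integer: k = 37661.
Reconstructed level: -4.9 + 37661 × 9.8/65536 V = 0.73168029785 V.
e = 0.73170723 − (0.73168029785) = +26.9 µV.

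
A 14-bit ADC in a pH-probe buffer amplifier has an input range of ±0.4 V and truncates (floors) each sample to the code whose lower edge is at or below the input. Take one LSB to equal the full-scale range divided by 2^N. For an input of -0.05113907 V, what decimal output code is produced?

7144

Span: 0.4 V − (-0.4 V) = 0.8 V. LSB = 0.8 V / 2^14 ≈ 48.83 µV.
code = ⌊(V_in − V_min)/LSB⌋ = ⌊(V_in − V_min) × 2^14 / range⌋
     = ⌊(-0.05113907 − (-0.4)) × 16384 / 0.8⌋ = ⌊0.34886093 × 16384/0.8⌋
     = ⌊7144.672⌋ = 7144.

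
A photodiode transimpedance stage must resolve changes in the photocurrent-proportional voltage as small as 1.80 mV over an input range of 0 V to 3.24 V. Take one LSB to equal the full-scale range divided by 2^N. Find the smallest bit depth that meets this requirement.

Full-scale range = 3.24 V.
Required number of levels: 3.24/1.80 mV = 1800.0; smallest N with 2^N ≥ that is 11.

11 bits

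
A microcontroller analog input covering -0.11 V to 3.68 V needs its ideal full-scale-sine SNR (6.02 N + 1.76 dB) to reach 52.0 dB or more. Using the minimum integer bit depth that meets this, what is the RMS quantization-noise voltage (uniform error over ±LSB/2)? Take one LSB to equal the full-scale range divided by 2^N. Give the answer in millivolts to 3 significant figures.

2.14 mV

The full-scale span is 3.68 − (-0.11) = 3.79 V.
6.02 N + 1.76 ≥ 52.0 gives N ≥ 8.346, so the minimum integer is 9.
LSB = 3.79 V / 2^9 = 7.4023 mV.
V_rms = LSB/√12 = 2.14 mV.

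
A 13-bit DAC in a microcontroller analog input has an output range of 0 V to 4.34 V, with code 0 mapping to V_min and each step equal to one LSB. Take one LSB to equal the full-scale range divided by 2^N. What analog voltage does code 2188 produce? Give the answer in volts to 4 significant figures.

1.159 V

V_FS = 4.34 V. LSB = 4.34 V / 2^13.
V_out = V_min + code × LSB = 0 V + 2188 × 4.34 V / 8192
      = 0 + 1.15917 = 1.15917 V.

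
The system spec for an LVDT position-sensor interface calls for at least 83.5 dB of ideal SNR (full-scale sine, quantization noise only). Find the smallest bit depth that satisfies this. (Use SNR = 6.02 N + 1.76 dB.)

14 bits

N ≥ (83.5 − 1.76)/6.02 = 13.578 → N_min = 14.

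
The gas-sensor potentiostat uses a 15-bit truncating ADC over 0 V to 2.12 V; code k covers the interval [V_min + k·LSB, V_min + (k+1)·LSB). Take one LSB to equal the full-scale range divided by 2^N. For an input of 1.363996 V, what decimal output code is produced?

21082

Full-scale range = 2.12 V. LSB = 2.12 V / 2^15 ≈ 64.70 µV.
code = ⌊(V_in − V_min)/LSB⌋ = ⌊(V_in − V_min) × 2^15 / range⌋
     = ⌊(1.363996 − (0)) × 32768 / 2.12⌋ = ⌊1.363996 × 32768/2.12⌋
     = ⌊21082.746⌋ = 21082.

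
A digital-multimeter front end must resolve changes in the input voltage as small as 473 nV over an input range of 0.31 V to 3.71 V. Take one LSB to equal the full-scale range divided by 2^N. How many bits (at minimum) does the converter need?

Full-scale range = 3.71 V − (0.31 V) = 3.4 V.
3.4 V / 473 nV = 7.188e6. Since 2^22 = 4194304 and 2^23 = 8388608, N = 23.

23 bits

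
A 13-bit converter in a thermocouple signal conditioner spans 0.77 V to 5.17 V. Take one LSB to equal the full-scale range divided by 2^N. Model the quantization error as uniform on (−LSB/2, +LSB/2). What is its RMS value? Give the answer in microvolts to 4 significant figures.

The full-scale span is 5.17 − (0.77) = 4.4 V.
Step size = 4.4/8192 V = 0.537109 mV.
V_rms = LSB/√12 = 0.537109 mV / √12 = 155.1 µV.

155.1 µV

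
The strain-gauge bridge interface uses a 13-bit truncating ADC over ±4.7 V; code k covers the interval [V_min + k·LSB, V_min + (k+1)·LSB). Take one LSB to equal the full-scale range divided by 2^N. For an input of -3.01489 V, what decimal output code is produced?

1468

Span: 4.7 V − (-4.7 V) = 9.4 V. LSB = 9.4 V / 2^13 ≈ 1.147 mV.
V_in − V_min = -3.01489 − (-4.7) = 1.68511 V.
Divide by LSB: 1.68511 × 8192/9.4 = 1468.5554.
Truncating gives code 1468.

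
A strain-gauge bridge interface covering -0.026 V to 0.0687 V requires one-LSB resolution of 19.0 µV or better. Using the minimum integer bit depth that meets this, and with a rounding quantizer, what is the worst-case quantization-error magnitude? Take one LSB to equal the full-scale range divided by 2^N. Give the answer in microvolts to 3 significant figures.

Range = 0.0687 − (-0.026) = 0.0947 V.
Levels needed ≥ 0.0947/19.0 µV = 4984. 2^13 = 8192 suffices, so N_min = 13.
LSB = 0.0947 V ÷ 2^13 = 0.0947/8192 V = 11.560 µV.
Max error for round-to-nearest is LSB/2 = 5.78 µV.

5.78 µV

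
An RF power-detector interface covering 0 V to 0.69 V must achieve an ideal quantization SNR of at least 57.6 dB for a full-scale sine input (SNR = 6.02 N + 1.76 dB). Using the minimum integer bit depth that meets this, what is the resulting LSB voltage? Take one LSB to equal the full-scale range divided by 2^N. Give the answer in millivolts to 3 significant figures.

Range is 0.69 V.
6.02 N + 1.76 ≥ 57.6 gives N ≥ 9.276, so the minimum integer is 10.
Step size = 0.69/1024 V = 0.674 mV.

0.674 mV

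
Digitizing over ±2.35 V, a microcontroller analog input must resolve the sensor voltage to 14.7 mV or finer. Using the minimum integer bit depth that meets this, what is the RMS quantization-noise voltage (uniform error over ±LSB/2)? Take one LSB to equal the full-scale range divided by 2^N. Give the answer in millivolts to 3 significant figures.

Span: 2.35 V − (-2.35 V) = 4.7 V.
4.7 V / 14.7 mV = 319.7. Since 2^8 = 256 and 2^9 = 512, N = 9.
LSB = 4.7 V / 2^9 = 9.1797 mV.
σ_q = LSB/√12 = 9.1797 mV/3.4641 = 2.65 mV.

2.65 mV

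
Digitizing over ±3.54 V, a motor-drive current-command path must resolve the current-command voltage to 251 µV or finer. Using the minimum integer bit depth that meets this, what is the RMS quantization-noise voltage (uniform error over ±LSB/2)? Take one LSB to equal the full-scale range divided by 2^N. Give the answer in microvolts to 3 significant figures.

62.4 µV

Span: 3.54 V − (-3.54 V) = 7.08 V.
Required number of levels: 7.08/251 µV = 28207; smallest N with 2^N ≥ that is 15.
LSB = 7.08 V / 2^15 = 216.06 µV.
RMS noise = LSB/√12 = 62.4 µV.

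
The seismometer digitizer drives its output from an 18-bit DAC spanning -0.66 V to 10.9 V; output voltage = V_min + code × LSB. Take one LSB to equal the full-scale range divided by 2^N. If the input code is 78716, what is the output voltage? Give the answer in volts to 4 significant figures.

2.811 V

Full-scale range = 10.9 V − (-0.66 V) = 11.56 V. LSB = 11.56 V / 2^18.
V_out = -0.66 + 78716 × (11.56/262144) V
      = -0.66 V + 3.47121 V = 2.81121 V.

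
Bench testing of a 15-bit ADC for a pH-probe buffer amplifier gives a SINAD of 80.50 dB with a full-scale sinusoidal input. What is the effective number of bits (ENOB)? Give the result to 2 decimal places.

Inverting SNR = 6.02 N + 1.76: N_eff = (80.50 − 1.76)/6.02 = 13.0797.

13.08 bits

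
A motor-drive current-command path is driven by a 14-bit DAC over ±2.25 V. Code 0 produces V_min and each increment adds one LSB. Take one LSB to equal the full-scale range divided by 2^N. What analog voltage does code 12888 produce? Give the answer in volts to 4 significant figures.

Range = 2.25 − (-2.25) = 4.5 V. LSB = 4.5 V / 2^14.
V_out = V_min + code × LSB = -2.25 V + 12888 × 4.5 V / 16384
      = -2.25 + 3.53979 = 1.28979 V.

1.290 V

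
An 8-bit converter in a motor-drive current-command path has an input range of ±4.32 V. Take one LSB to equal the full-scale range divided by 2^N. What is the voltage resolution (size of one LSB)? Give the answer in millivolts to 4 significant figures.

33.75 mV

Range = 4.32 − (-4.32) = 8.64 V.
Number of codes = 2^8 = 256.
Step size = 8.64/256 V = 33.75 mV.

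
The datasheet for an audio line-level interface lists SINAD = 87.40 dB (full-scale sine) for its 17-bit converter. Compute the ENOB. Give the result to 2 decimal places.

14.23 bits

Inverting SNR = 6.02 N + 1.76: N_eff = (87.40 − 1.76)/6.02 = 14.2259.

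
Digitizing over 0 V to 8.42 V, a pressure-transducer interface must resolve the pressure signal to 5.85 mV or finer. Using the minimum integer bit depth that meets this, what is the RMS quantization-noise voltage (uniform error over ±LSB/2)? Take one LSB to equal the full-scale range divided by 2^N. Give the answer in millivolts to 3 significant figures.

Range is 8.42 V.
Required number of levels: 8.42/5.85 mV = 1439.3; smallest N with 2^N ≥ that is 11.
Step size = 8.42/2048 V = 4.1113 mV.
RMS noise = LSB/√12 = 1.19 mV.

1.19 mV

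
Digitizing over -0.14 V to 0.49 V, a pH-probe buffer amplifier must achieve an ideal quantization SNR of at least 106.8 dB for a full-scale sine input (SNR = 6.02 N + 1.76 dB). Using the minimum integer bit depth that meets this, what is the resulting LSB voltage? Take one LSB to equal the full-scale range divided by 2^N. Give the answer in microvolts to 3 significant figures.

2.40 µV

Range = 0.49 − (-0.14) = 0.63 V.
Solving 6.02 N ≥ 106.8 − 1.76: N ≥ 17.449. Round up → N = 18.
LSB = 0.63 V ÷ 2^18 = 0.63/262144 V = 2.40 µV.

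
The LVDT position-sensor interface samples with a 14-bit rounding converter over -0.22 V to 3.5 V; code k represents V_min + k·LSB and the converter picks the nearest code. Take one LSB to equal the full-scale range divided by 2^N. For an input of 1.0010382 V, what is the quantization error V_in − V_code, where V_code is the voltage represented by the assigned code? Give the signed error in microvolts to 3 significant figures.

−40.9 µV

Range = 3.5 − (-0.22) = 3.72 V. LSB = 3.72 V / 2^14 ≈ 227.1 µV.
(V_in − V_min)/LSB = (1.0010382 − (-0.22)) × 16384/3.72 = 5377.8199 → nearest code k = 5378.
V_code = V_min + k × range/2^14 = -0.22 + 5378 × 3.72/16384 = 1.0010791016 V.
V_in − V_code = 1.0010382 − (1.0010791016) = −40.9 µV.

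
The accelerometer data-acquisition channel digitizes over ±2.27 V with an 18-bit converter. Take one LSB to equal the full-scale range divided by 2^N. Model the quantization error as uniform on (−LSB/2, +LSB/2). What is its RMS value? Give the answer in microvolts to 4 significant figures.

4.999 µV

The full-scale span is 2.27 − (-2.27) = 4.54 V.
LSB = 4.54 V ÷ 2^18 = 4.54/262144 V = 17.3187 µV.
For a uniform distribution on [−LSB/2, +LSB/2], V_rms = LSB/√12 = 17.3187 µV/3.4641 = 4.999 µV.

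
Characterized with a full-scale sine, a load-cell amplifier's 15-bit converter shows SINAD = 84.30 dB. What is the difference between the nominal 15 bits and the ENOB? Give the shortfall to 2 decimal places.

N_eff = (84.30 − 1.76)/6.02 = 13.7110 bits.
Shortfall = 15 − 13.7110 = 1.2890 bits.

1.29 bits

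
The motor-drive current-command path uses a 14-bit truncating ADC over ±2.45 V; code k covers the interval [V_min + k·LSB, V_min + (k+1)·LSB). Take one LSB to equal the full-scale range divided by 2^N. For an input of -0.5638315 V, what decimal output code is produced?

Range = 2.45 − (-2.45) = 4.9 V. LSB = 4.9 V / 2^14 ≈ 299.1 µV.
code = ⌊(V_in − V_min)/LSB⌋ = ⌊(V_in − V_min) × 2^14 / range⌋
     = ⌊(-0.5638315 − (-2.45)) × 16384 / 4.9⌋ = ⌊1.8861685 × 16384/4.9⌋
     = ⌊6306.732⌋ = 6306.

6306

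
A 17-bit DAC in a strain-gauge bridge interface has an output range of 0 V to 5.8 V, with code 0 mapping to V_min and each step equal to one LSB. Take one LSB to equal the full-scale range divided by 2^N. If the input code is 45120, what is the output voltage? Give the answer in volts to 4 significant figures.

1.997 V

Full-scale range = 5.8 V. LSB = 5.8 V / 2^17.
V_out = V_min + code × LSB = 0 V + 45120 × 5.8 V / 131072
      = 0 + 1.99658 = 1.99658 V.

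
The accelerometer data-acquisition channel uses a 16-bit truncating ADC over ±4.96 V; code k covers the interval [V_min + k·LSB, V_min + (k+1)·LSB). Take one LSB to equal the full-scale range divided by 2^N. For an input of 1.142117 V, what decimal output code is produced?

Full-scale range = 4.96 V − (-4.96 V) = 9.92 V. LSB = 9.92 V / 2^16 ≈ 151.4 µV.
(V_in − V_min) × 2^16/range = (1.142117 − (-4.96)) × 65536/9.92 = 40313.341.
Floor → code = 40313.

40313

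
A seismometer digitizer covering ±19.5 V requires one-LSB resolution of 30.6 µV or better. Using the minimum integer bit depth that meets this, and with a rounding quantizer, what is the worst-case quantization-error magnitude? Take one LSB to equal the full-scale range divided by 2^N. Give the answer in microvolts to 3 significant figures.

The full-scale span is 19.5 − (-19.5) = 39 V.
Need 2^N ≥ 39 V / 30.6 µV = 1.275e6 → N_min = 21.
LSB = 39 V / 2^21 = 18.597 µV.
Half an LSB is 9.30 µV.

9.30 µV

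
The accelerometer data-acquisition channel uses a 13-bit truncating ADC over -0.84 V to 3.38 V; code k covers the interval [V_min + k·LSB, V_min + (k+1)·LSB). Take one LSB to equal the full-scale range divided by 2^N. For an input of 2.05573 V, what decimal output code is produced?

Range = 3.38 − (-0.84) = 4.22 V. LSB = 4.22 V / 2^13 ≈ 0.5151 mV.
code = ⌊(V_in − V_min)/LSB⌋ = ⌊(V_in − V_min) × 2^13 / range⌋
     = ⌊(2.05573 − (-0.84)) × 8192 / 4.22⌋ = ⌊2.89573 × 8192/4.22⌋
     = ⌊5621.284⌋ = 5621.

5621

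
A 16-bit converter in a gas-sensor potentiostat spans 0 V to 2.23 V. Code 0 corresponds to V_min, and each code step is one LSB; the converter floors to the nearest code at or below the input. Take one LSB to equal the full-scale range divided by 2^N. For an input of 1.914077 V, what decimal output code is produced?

Span = 2.23 V. LSB = 2.23 V / 2^16 ≈ 34.03 µV.
code = ⌊(V_in − V_min)/LSB⌋ = ⌊(V_in − V_min) × 2^16 / range⌋
     = ⌊(1.914077 − (0)) × 65536 / 2.23⌋ = ⌊1.914077 × 65536/2.23⌋
     = ⌊56251.547⌋ = 56251.

56251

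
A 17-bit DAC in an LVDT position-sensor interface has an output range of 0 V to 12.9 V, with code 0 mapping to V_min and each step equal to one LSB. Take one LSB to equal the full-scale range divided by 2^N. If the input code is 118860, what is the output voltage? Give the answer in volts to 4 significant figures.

11.70 V

Range is 12.9 V. LSB = 12.9 V / 2^17.
V_out = V_min + code × LSB = 0 V + 118860 × 12.9 V / 131072
      = 0 V + 11.6981 V = 11.6981 V.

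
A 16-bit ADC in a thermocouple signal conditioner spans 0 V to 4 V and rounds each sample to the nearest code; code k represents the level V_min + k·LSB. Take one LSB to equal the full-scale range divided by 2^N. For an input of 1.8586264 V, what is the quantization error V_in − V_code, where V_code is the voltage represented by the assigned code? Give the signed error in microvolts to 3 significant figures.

−16.2 µV

Range is 4 V. LSB = 4 V / 2^16 ≈ 61.04 µV.
(1.8586264 − (0)) / LSB = 1.8586264 × 65536/4 = 30451.7349. Nearest integer: k = 30452.
V_code = 0 + (30452/65536) × 4 = 1.8586425781 V.
V_in − V_code = 1.8586264 − (1.8586425781) = −16.2 µV.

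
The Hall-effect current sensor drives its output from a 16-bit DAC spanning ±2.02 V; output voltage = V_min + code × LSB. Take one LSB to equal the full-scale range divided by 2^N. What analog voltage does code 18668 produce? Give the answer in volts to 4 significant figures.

The full-scale span is 2.02 − (-2.02) = 4.04 V. LSB = 4.04 V / 2^16.
V_out = -2.02 + 18668 × (4.04/65536) V
      = -2.02 V + 1.15080 V = -0.869202 V.

-0.8692 V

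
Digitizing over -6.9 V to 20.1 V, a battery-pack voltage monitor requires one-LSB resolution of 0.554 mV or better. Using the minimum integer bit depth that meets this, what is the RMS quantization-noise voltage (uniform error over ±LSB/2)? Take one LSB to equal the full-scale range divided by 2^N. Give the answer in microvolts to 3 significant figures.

Span: 20.1 V − (-6.9 V) = 27 V.
Required number of levels: 27/0.554 mV = 48736; smallest N with 2^N ≥ that is 16.
One LSB is 27 V / 65536 = 411.99 µV.
RMS noise = LSB/√12 = 119 µV.

119 µV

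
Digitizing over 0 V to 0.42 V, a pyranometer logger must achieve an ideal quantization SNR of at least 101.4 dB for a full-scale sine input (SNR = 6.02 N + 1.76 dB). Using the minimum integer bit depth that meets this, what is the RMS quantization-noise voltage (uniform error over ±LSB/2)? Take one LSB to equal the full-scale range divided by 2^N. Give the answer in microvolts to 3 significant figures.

Full-scale range = 0.42 V.
Solving 6.02 N ≥ 101.4 − 1.76: N ≥ 16.551. Round up → N = 17.
One LSB is 0.42 V / 131072 = 3.2043 µV.
RMS noise = LSB/√12 = 0.925 µV.

0.925 µV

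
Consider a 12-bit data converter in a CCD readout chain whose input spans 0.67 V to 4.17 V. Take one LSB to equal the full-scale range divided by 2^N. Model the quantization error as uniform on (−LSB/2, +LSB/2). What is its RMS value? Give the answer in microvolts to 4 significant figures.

246.7 µV

The full-scale span is 4.17 − (0.67) = 3.5 V.
LSB = 3.5 V ÷ 2^12 = 3.5/4096 V = 0.854492 mV.
RMS of a uniform error over width LSB is LSB/√12 = 246.7 µV.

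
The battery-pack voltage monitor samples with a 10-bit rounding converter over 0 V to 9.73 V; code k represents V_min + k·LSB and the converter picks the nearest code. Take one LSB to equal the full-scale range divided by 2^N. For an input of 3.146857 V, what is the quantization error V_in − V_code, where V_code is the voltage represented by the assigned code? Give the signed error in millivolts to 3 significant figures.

+1.71 mV

V_FS = 9.73 V. LSB = 9.73 V / 2^10 ≈ 9.502 mV.
Position in LSBs: (3.146857 − (0)) × 1024/9.73 = 331.1800; rounding gives k = 331.
Reconstructed level: 0 + 331 × 9.73/1024 V = 3.145146484 V.
V_in − V_code = 3.146857 − (3.145146484) = +1.71 mV.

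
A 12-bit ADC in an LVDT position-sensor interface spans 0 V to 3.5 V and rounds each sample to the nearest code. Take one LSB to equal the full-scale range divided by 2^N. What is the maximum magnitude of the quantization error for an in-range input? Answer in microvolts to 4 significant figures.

V_FS = 3.5 V.
One LSB is 3.5 V / 4096 = 0.854492 mV.
|e|_max = LSB/2 = 427.2 µV.

427.2 µV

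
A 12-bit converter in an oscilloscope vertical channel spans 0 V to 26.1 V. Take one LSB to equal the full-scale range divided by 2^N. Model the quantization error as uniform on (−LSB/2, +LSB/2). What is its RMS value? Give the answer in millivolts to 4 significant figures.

Span = 26.1 V.
LSB = 26.1 V ÷ 2^12 = 26.1/4096 V = 6.37207 mV.
V_rms = LSB/√12 = 6.37207 mV / √12 = 1.839 mV.

1.839 mV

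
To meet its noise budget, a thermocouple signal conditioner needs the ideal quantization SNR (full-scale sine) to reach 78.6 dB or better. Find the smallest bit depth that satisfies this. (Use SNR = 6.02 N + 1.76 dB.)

N ≥ (78.6 − 1.76)/6.02 = 12.764 → N_min = 13.

13 bits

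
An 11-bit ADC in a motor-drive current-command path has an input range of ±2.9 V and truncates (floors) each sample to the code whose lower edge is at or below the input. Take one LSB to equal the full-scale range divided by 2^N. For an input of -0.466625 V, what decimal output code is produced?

859

Range = 2.9 − (-2.9) = 5.8 V. LSB = 5.8 V / 2^11 ≈ 2.832 mV.
V_in − V_min = -0.466625 − (-2.9) = 2.433375 V.
Divide by LSB: 2.433375 × 2048/5.8 = 859.2331.
Truncating gives code 859.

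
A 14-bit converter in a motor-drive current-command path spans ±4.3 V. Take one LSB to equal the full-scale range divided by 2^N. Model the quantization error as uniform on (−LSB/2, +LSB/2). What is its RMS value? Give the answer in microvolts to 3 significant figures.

Full-scale range = 4.3 V − (-4.3 V) = 8.6 V.
Step size = 8.6/16384 V = 0.52490 mV.
RMS of a uniform error over width LSB is LSB/√12 = 152 µV.

152 µV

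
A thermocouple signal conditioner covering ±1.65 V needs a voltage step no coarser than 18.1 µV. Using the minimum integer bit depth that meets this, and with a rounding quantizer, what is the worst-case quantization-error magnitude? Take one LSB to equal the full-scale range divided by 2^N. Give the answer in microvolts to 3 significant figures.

6.29 µV

Range = 1.65 − (-1.65) = 3.3 V.
Required number of levels: 3.3/18.1 µV = 182320; smallest N with 2^N ≥ that is 18.
One LSB is 3.3 V / 262144 = 12.589 µV.
|e|_max = LSB/2 = 6.29 µV.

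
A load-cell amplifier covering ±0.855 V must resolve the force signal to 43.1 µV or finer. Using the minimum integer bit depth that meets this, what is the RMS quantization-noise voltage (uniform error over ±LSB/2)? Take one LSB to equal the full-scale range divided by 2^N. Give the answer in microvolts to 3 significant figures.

Range = 0.855 − (-0.855) = 1.71 V.
Need 2^N ≥ 1.71 V / 43.1 µV = 39680 → N_min = 16.
LSB = 1.71 V ÷ 2^16 = 1.71/65536 V = 26.093 µV.
V_rms = LSB/√12 = 7.53 µV.

7.53 µV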